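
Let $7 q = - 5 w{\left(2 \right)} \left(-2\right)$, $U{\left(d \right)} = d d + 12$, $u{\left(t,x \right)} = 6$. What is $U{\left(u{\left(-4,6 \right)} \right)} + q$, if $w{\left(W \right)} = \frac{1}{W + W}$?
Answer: $\frac{677}{14} \approx 48.357$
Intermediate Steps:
$w{\left(W \right)} = \frac{1}{2 W}$
$U{\left(d \right)} = 12 + d^{2}$ ($U{\left(d \right)} = d^{2} + 12 = 12 + d^{2}$)
$q = \frac{5}{14}$ ($q = \frac{- 5 \frac{1}{2 \cdot 2} \left(-2\right)}{7} = \frac{- 5 \cdot \frac{1}{2} \cdot \frac{1}{2} \left(-2\right)}{7} = \frac{\left(-5\right) \frac{1}{4} \left(-2\right)}{7} = \frac{\left(- \frac{5}{4}\right) \left(-2\right)}{7} = \frac{1}{7} \cdot \frac{5}{2} = \frac{5}{14} \approx 0.35714$)
$U{\left(u{\left(-4,6 \right)} \right)} + q = \left(12 + 6^{2}\right) + \frac{5}{14} = \left(12 + 36\right) + \frac{5}{14} = 48 + \frac{5}{14} = \frac{677}{14}$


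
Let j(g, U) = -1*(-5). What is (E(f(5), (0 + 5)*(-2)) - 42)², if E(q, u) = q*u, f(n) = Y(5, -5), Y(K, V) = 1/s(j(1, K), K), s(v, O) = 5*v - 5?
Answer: 7225/4 ≈ 1806.3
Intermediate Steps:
j(g, U) = 5
s(v, O) = -5 + 5*v
Y(K, V) = 1/20 (Y(K, V) = 1/(-5 + 5*5) = 1/(-5 + 25) = 1/20)
f(n) = 1/20
(E(f(5), (0 + 5)*(-2)) - 42)² = (((0 + 5)*(-2))/20 - 42)² = ((5*(-2))/20 - 42)² = ((1/20)*(-10) - 42)² = (-½ - 42)² = (-85/2)² = 7225/4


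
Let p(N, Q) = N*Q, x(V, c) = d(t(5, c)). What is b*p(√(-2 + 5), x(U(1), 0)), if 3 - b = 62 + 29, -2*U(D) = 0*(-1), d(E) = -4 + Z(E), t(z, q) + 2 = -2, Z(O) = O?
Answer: 704*√3 ≈ 1219.4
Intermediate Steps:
t(z, q) = -4 (t(z, q) = -2 - 2 = -4)
d(E) = -4 + E
U(D) = 0 (U(D) = -0*(-1) = -½*0 = 0)
x(V, c) = -8 (x(V, c) = -4 - 4 = -8)
b = -88 (b = 3 - (62 + 29) = 3 - 1*91 = 3 - 91 = -88)
b*p(√(-2 + 5), x(U(1), 0)) = -88*√(-2 + 5)*(-8) = -88*√3*(-8) = -(-704)*√3 = 704*√3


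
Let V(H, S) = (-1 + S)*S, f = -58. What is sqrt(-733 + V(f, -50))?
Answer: sqrt(1817) ≈ 42.626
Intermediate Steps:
V(H, S) = S*(-1 + S)
sqrt(-733 + V(f, -50)) = sqrt(-733 - 50*(-1 - 50)) = sqrt(-733 - 50*(-51)) = sqrt(-733 + 2550) = sqrt(1817)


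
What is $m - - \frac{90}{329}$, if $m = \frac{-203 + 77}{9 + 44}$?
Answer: $- \frac{36684}{17437} \approx -2.1038$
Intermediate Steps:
$m = - \frac{126}{53} \approx -2.3774$
$m - - \frac{90}{329} = - \frac{126}{53} - - \frac{90}{329} = - \frac{126}{53} + \frac{90}{329} = - \frac{36684}{17437}$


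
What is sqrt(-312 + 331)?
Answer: sqrt(19) ≈ 4.3589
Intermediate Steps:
sqrt(-312 + 331) = sqrt(19)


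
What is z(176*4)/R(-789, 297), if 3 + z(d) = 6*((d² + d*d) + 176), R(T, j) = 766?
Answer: 5948445/766 ≈ 7765.6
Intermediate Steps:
z(d) = 1053 + 12*d² (z(d) = -3 + 6*((d² + d*d) + 176) = -3 + 6*((d² + d²) + 176) = -3 + 6*(2*d² + 176) = -3 + 6*(176 + 2*d²) = -3 + (1056 + 12*d²) = 1053 + 12*d²)
z(176*4)/R(-789, 297) = (1053 + 12*(176*4)²)/766 = (1053 + 12*704²)*(1/766) = (1053 + 12*495616)*(1/766) = (1053 + 5947392)*(1/766) = 5948445*(1/766) = 5948445/766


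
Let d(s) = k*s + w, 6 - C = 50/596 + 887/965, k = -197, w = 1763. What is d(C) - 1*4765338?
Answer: -1370144345643/287570 ≈ -4.7646e+6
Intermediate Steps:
C = 1436969/287570 (C = 6 - (50/596 + 887/965) = 6 - (50*(1/596) + 887*(1/965)) = 6 - (25/298 + 887/965) = 6 - 1*288451/287570 = 6 - 288451/287570 = 1436969/287570 ≈ 4.9969)
d(s) = 1763 - 197*s (d(s) = -197*s + 1763 = 1763 - 197*s)
d(C) - 1*4765338 = (1763 - 197*1436969/287570) - 1*4765338 = (1763 - 283082893/287570) - 4765338 = 223903017/287570 - 4765338 = -1370144345643/287570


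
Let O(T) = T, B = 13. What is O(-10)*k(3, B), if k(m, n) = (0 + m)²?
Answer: -90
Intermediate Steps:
k(m, n) = m²
O(-10)*k(3, B) = -10*3² = -10*9 = -90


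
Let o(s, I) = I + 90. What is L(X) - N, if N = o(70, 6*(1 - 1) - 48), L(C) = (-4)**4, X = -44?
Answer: 214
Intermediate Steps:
L(C) = 256
o(s, I) = 90 + I
N = 42 (N = 90 + (6*(1 - 1) - 48) = 90 + (6*0 - 48) = 90 + (0 - 48) = 90 - 48 = 42)
L(X) - N = 256 - 1*42 = 256 - 42 = 214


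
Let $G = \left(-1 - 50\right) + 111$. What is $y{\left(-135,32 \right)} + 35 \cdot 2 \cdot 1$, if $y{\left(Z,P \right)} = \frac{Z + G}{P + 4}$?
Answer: $\frac{815}{12} \approx 67.917$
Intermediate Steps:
$G = 60$ ($G = -51 + 111 = 60$)
$y{\left(Z,P \right)} = \frac{60 + Z}{4 + P}$ ($y{\left(Z,P \right)} = \frac{Z + 60}{P + 4} = \frac{60 + Z}{4 + P}$)
$y{\left(-135,32 \right)} + 35 \cdot 2 \cdot 1 = \frac{60 - 135}{4 + 32} + 35 \cdot 2 \cdot 1 = \frac{1}{36} \left(-75\right) + 70 \cdot 1 = \frac{1}{36} \left(-75\right) + 70 = - \frac{25}{12} + 70 = \frac{815}{12}$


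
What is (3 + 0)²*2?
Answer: 18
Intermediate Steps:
(3 + 0)²*2 = 3²*2 = 9*2 = 18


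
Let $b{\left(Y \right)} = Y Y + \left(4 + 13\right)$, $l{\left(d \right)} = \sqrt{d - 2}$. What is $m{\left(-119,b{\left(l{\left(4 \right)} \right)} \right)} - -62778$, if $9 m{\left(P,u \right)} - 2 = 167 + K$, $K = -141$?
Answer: $\frac{565030}{9} \approx 62781.0$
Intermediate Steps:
$l{\left(d \right)} = \sqrt{-2 + d}$
$b{\left(Y \right)} = 17 + Y^{2}$ ($b{\left(Y \right)} = Y^{2} + 17 = 17 + Y^{2}$)
$m{\left(P,u \right)} = \frac{28}{9}$ ($m{\left(P,u \right)} = \frac{2}{9} + \frac{167 - 141}{9} = \frac{2}{9} + \frac{1}{9} \cdot 26 = \frac{2}{9} + \frac{26}{9} = \frac{28}{9}$)
$m{\left(-119,b{\left(l{\left(4 \right)} \right)} \right)} - -62778 = \frac{28}{9} - -62778 = \frac{28}{9} + 62778 = \frac{565030}{9}$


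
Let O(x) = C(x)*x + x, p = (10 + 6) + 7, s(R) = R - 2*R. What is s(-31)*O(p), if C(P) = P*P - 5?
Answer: 374325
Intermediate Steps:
C(P) = -5 + P² (C(P) = P² - 5 = -5 + P²)
s(R) = -R
p = 23 (p = 16 + 7 = 23)
O(x) = x + x*(-5 + x²) (O(x) = (-5 + x²)*x + x = x*(-5 + x²) + x = x + x*(-5 + x²))
s(-31)*O(p) = (-1*(-31))*(23*(-4 + 23²)) = 31*(23*(-4 + 529)) = 31*(23*525) = 31*12075 = 374325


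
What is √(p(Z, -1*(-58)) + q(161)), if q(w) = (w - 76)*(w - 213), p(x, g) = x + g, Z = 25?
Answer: I*√4337 ≈ 65.856*I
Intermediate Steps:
p(x, g) = g + x
q(w) = (-213 + w)*(-76 + w) (q(w) = (-76 + w)*(-213 + w) = (-213 + w)*(-76 + w))
√(p(Z, -1*(-58)) + q(161)) = √((-1*(-58) + 25) + (16188 + 161² - 289*161)) = √((58 + 25) + (16188 + 25921 - 46529)) = √(83 - 4420) = √(-4337) = I*√4337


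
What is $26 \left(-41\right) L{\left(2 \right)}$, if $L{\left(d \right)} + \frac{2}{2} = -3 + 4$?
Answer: $0$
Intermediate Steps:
$L{\left(d \right)} = 0$ ($L{\left(d \right)} = -1 + \left(-3 + 4\right) = -1 + 1 = 0$)
$26 \left(-41\right) L{\left(2 \right)} = 26 \left(-41\right) 0 = \left(-1066\right) 0 = 0$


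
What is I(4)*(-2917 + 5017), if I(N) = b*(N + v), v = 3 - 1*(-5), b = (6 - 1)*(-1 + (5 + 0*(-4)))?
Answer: 504000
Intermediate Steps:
b = 20 (b = 5*(-1 + (5 + 0)) = 5*(-1 + 5) = 5*4 = 20)
v = 8 (v = 3 + 5 = 8)
I(N) = 160 + 20*N (I(N) = 20*(N + 8) = 20*(8 + N) = 160 + 20*N)
I(4)*(-2917 + 5017) = (160 + 20*4)*(-2917 + 5017) = (160 + 80)*2100 = 240*2100 = 504000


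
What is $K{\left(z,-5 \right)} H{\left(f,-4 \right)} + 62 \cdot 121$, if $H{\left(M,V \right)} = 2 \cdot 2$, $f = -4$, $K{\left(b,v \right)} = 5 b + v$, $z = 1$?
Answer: $7502$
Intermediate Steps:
$K{\left(b,v \right)} = v + 5 b$
$H{\left(M,V \right)} = 4$
$K{\left(z,-5 \right)} H{\left(f,-4 \right)} + 62 \cdot 121 = \left(-5 + 5 \cdot 1\right) 4 + 62 \cdot 121 = \left(-5 + 5\right) 4 + 7502 = 0 \cdot 4 + 7502 = 0 + 7502 = 7502$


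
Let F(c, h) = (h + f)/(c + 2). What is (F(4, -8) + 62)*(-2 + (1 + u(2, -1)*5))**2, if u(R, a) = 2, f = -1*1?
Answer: 9801/2 ≈ 4900.5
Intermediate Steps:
f = -1
F(c, h) = (-1 + h)/(2 + c) (F(c, h) = (h - 1)/(c + 2) = (-1 + h)/(2 + c))
(F(4, -8) + 62)*(-2 + (1 + u(2, -1)*5))**2 = ((-1 - 8)/(2 + 4) + 62)*(-2 + (1 + 2*5))**2 = (-9/6 + 62)*(-2 + (1 + 10))**2 = ((1/6)*(-9) + 62)*(-2 + 11)**2 = (-3/2 + 62)*9**2 = (121/2)*81 = 9801/2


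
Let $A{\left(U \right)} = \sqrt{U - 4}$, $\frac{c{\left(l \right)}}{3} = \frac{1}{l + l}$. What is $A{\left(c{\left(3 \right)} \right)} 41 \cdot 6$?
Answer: $123 i \sqrt{14} \approx 460.22 i$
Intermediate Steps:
$c{\left(l \right)} = \frac{3}{2 l}$ ($c{\left(l \right)} = \frac{3}{l + l} = \frac{3}{2 l}$)
$A{\left(U \right)} = \sqrt{-4 + U}$
$A{\left(c{\left(3 \right)} \right)} 41 \cdot 6 = \sqrt{-4 + \frac{3}{2 \cdot 3}} \cdot 41 \cdot 6 = \sqrt{-4 + \frac{3}{2} \cdot \frac{1}{3}} \cdot 41 \cdot 6 = \sqrt{-4 + \frac{1}{2}} \cdot 41 \cdot 6 = \sqrt{- \frac{7}{2}} \cdot 41 \cdot 6 = \frac{i \sqrt{14}}{2} \cdot 41 \cdot 6 = \frac{41 i \sqrt{14}}{2} \cdot 6 = 123 i \sqrt{14}$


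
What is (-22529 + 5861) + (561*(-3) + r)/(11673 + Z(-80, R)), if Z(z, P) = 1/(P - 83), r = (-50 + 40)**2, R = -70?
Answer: -29768756823/1785968 ≈ -16668.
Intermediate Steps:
r = 100 (r = (-10)**2 = 100)
Z(z, P) = 1/(-83 + P)
(-22529 + 5861) + (561*(-3) + r)/(11673 + Z(-80, R)) = (-22529 + 5861) + (561*(-3) + 100)/(11673 + 1/(-83 - 70)) = -16668 + (-1683 + 100)/(11673 + 1/(-153)) = -16668 - 1583/(11673 - 1/153) = -16668 - 1583/1785968/153 = -16668 - 1583*153/1785968 = -16668 - 242199/1785968 = -29768756823/1785968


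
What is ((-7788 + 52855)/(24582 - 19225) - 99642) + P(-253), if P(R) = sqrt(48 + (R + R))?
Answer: -48521557/487 + I*sqrt(458) ≈ -99634.0 + 21.401*I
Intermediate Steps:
P(R) = sqrt(48 + 2*R)
((-7788 + 52855)/(24582 - 19225) - 99642) + P(-253) = ((-7788 + 52855)/(24582 - 19225) - 99642) + sqrt(48 + 2*(-253)) = (45067/5357 - 99642) + sqrt(48 - 506) = (45067*(1/5357) - 99642) + sqrt(-458) = (4097/487 - 99642) + I*sqrt(458) = -48521557/487 + I*sqrt(458)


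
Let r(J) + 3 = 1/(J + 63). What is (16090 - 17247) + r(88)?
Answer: -175159/151 ≈ -1160.0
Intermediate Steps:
r(J) = -3 + 1/(63 + J) (r(J) = -3 + 1/(J + 63) = -3 + 1/(63 + J))
(16090 - 17247) + r(88) = (16090 - 17247) + (-188 - 3*88)/(63 + 88) = -1157 + (-188 - 264)/151 = -1157 + (1/151)*(-452) = -1157 - 452/151 = -175159/151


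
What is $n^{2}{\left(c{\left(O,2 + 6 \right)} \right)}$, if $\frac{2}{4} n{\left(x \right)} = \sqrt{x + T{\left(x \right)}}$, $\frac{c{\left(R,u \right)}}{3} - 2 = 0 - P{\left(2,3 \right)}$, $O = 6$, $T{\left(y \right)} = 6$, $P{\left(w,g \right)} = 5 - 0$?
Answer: $-12$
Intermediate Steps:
$P{\left(w,g \right)} = 5$ ($P{\left(w,g \right)} = 5 + 0 = 5$)
$c{\left(R,u \right)} = -9$ ($c{\left(R,u \right)} = 6 + 3 \left(0 - 5\right) = 6 + 3 \left(-5\right) = 6 - 15 = -9$)
$n{\left(x \right)} = 2 \sqrt{6 + x}$ ($n{\left(x \right)} = 2 \sqrt{x + 6} = 2 \sqrt{6 + x}$)
$n^{2}{\left(c{\left(O,2 + 6 \right)} \right)} = \left(2 \sqrt{6 - 9}\right)^{2} = \left(2 \sqrt{-3}\right)^{2} = \left(2 i \sqrt{3}\right)^{2} = -12$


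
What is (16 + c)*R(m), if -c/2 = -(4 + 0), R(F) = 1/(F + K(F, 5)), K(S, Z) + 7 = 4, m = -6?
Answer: -8/3 ≈ -2.6667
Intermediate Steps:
K(S, Z) = -3 (K(S, Z) = -7 + 4 = -3)
R(F) = 1/(-3 + F) (R(F) = 1/(F - 3) = 1/(-3 + F))
c = 8 (c = -(-2)*(4 + 0) = -(-2)*4 = -2*(-4) = 8)
(16 + c)*R(m) = (16 + 8)/(-3 - 6) = 24/(-9) = 24*(-⅑) = -8/3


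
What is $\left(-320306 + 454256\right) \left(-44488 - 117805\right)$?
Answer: $-21739147350$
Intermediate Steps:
$\left(-320306 + 454256\right) \left(-44488 - 117805\right) = 133950 \left(-162293\right) = -21739147350$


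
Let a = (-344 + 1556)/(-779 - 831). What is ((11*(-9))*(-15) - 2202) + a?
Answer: -577791/805 ≈ -717.75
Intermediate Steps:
a = -606/805 (a = 1212/(-1610) = 1212*(-1/1610) = -606/805 ≈ -0.75280)
((11*(-9))*(-15) - 2202) + a = ((11*(-9))*(-15) - 2202) - 606/805 = (-99*(-15) - 2202) - 606/805 = (1485 - 2202) - 606/805 = -717 - 606/805 = -577791/805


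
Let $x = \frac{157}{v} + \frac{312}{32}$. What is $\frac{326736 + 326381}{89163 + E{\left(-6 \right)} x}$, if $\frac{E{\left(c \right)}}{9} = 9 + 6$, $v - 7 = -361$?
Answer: $\frac{154135612}{21338973} \approx 7.2232$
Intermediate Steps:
$v = -354$ ($v = 7 - 361 = -354$)
$E{\left(c \right)} = 135$ ($E{\left(c \right)} = 9 \left(9 + 6\right) = 9 \cdot 15 = 135$)
$x = \frac{6589}{708}$ ($x = \frac{157}{-354} + \frac{312}{32} = 157 \left(- \frac{1}{354}\right) + 312 \cdot \frac{1}{32} = - \frac{157}{354} + \frac{39}{4} = \frac{6589}{708} \approx 9.3065$)
$\frac{326736 + 326381}{89163 + E{\left(-6 \right)} x} = \frac{326736 + 326381}{89163 + 135 \cdot \frac{6589}{708}} = \frac{653117}{89163 + \frac{296505}{236}} = \frac{653117}{\frac{21338973}{236}} = 653117 \cdot \frac{236}{21338973} = \frac{154135612}{21338973}$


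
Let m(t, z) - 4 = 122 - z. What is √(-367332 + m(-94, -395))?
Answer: I*√366811 ≈ 605.65*I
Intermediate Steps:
m(t, z) = 126 - z (m(t, z) = 4 + (122 - z) = 126 - z)
√(-367332 + m(-94, -395)) = √(-367332 + (126 - 1*(-395))) = √(-367332 + (126 + 395)) = √(-367332 + 521) = √(-366811) = I*√366811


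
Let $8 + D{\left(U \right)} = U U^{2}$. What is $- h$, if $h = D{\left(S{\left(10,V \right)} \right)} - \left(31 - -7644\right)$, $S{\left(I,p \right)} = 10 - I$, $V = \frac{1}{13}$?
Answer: $7683$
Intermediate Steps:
$V = \frac{1}{13} \approx 0.076923$
$D{\left(U \right)} = -8 + U^{3}$ ($D{\left(U \right)} = -8 + U U^{2} = -8 + U^{3}$)
$h = -7683$ ($h = \left(-8 + \left(10 - 10\right)^{3}\right) - \left(31 - -7644\right) = \left(-8 + \left(10 - 10\right)^{3}\right) - \left(31 + 7644\right) = \left(-8 + 0^{3}\right) - 7675 = \left(-8 + 0\right) - 7675 = -8 - 7675 = -7683$)
$- h = \left(-1\right) \left(-7683\right) = 7683$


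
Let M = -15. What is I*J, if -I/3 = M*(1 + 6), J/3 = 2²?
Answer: 3780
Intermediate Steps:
J = 12 (J = 3*2² = 3*4 = 12)
I = 315 (I = -(-45)*(1 + 6) = -(-45)*7 = -3*(-105) = 315)
I*J = 315*12 = 3780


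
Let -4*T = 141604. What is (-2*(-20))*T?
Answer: -1416040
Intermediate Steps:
T = -35401 (T = -¼*141604 = -35401)
(-2*(-20))*T = -2*(-20)*(-35401) = 40*(-35401) = -1416040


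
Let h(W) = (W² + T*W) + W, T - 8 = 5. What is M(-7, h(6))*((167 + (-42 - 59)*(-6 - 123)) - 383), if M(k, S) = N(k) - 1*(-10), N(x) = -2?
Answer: 102504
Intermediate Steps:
T = 13 (T = 8 + 5 = 13)
h(W) = W² + 14*W (h(W) = (W² + 13*W) + W = W² + 14*W)
M(k, S) = 8 (M(k, S) = -2 - 1*(-10) = -2 + 10 = 8)
M(-7, h(6))*((167 + (-42 - 59)*(-6 - 123)) - 383) = 8*((167 + (-42 - 59)*(-6 - 123)) - 383) = 8*((167 - 101*(-129)) - 383) = 8*((167 + 13029) - 383) = 8*(13196 - 383) = 8*12813 = 102504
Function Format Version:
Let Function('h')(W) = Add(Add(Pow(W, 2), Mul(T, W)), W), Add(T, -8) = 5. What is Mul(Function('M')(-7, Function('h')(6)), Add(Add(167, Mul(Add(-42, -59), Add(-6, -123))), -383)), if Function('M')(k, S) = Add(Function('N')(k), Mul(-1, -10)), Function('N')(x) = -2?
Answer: 102504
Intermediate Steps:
T = 13 (T = Add(8, 5) = 13)
Function('h')(W) = Add(Pow(W, 2), Mul(14, W)) (Function('h')(W) = Add(Add(Pow(W, 2), Mul(13, W)), W) = Add(Pow(W, 2), Mul(14, W)))
Function('M')(k, S) = 8 (Function('M')(k, S) = Add(-2, Mul(-1, -10)) = Add(-2, 10) = 8)
Mul(Function('M')(-7, Function('h')(6)), Add(Add(167, Mul(Add(-42, -59), Add(-6, -123))), -383)) = Mul(8, Add(Add(167, Mul(Add(-42, -59), Add(-6, -123))), -383)) = Mul(8, Add(Add(167, Mul(-101, -129)), -383)) = Mul(8, Add(Add(167, 13029), -383)) = Mul(8, Add(13196, -383)) = Mul(8, 12813) = 102504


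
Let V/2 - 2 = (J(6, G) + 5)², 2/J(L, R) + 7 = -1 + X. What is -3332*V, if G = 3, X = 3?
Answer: -3858456/25 ≈ -1.5434e+5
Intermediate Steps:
J(L, R) = -⅖ (J(L, R) = 2/(-7 + (-1 + 3)) = 2/(-7 + 2) = 2/(-5) = 2*(-⅕) = -⅖)
V = 1158/25 (V = 4 + 2*(-⅖ + 5)² = 4 + 2*(23/5)² = 4 + 2*(529/25) = 4 + 1058/25 = 1158/25 ≈ 46.320)
-3332*V = -3332*1158/25 = -3858456/25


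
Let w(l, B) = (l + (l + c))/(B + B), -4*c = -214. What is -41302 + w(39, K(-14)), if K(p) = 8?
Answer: -1321401/32 ≈ -41294.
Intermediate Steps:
c = 107/2 (c = -¼*(-214) = 107/2 ≈ 53.500)
w(l, B) = (107/2 + 2*l)/(2*B) (w(l, B) = (l + (l + 107/2))/(B + B) = (l + (107/2 + l))/((2*B)) = (107/2 + 2*l)*(1/(2*B)) = (107/2 + 2*l)/(2*B))
-41302 + w(39, K(-14)) = -41302 + (107/4 + 39)/8 = -41302 + (⅛)*(263/4) = -41302 + 263/32 = -1321401/32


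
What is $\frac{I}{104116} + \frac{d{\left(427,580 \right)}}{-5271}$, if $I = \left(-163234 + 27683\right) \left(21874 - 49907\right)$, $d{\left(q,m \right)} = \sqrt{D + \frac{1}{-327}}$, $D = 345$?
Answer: $\frac{3799901183}{104116} - \frac{\sqrt{36890178}}{1723617} \approx 36497.0$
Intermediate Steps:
$d{\left(q,m \right)} = \frac{\sqrt{36890178}}{327}$ ($d{\left(q,m \right)} = \sqrt{345 + \frac{1}{-327}} = \sqrt{345 - \frac{1}{327}} = \sqrt{\frac{112814}{327}} = \frac{\sqrt{36890178}}{327}$)
$I = 3799901183$ ($I = \left(-135551\right) \left(-28033\right) = 3799901183$)
$\frac{I}{104116} + \frac{d{\left(427,580 \right)}}{-5271} = \frac{3799901183}{104116} + \frac{\frac{1}{327} \sqrt{36890178}}{-5271} = 3799901183 \cdot \frac{1}{104116} + \frac{\sqrt{36890178}}{327} \left(- \frac{1}{5271}\right) = \frac{3799901183}{104116} - \frac{\sqrt{36890178}}{1723617}$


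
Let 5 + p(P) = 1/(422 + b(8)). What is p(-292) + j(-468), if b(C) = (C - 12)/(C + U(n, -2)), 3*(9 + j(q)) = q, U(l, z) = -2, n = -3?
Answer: -214877/1264 ≈ -170.00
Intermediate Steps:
j(q) = -9 + q/3
b(C) = (-12 + C)/(-2 + C) (b(C) = (C - 12)/(C - 2) = (-12 + C)/(-2 + C))
p(P) = -6317/1264 (p(P) = -5 + 1/(422 + (-12 + 8)/(-2 + 8)) = -5 + 1/(422 - 4/6) = -5 + 1/(422 + (1/6)*(-4)) = -5 + 1/(422 - 2/3) = -5 + 1/(1264/3) = -5 + 3/1264 = -6317/1264)
p(-292) + j(-468) = -6317/1264 + (-9 + (1/3)*(-468)) = -6317/1264 + (-9 - 156) = -6317/1264 - 165 = -214877/1264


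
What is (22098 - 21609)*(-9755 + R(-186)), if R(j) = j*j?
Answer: 12147249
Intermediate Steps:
R(j) = j**2
(22098 - 21609)*(-9755 + R(-186)) = (22098 - 21609)*(-9755 + (-186)**2) = 489*(-9755 + 34596) = 489*24841 = 12147249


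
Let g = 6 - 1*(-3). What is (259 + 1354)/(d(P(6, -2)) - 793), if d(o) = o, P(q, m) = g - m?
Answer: -1613/782 ≈ -2.0627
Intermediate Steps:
g = 9 (g = 6 + 3 = 9)
P(q, m) = 9 - m
(259 + 1354)/(d(P(6, -2)) - 793) = (259 + 1354)/((9 - 1*(-2)) - 793) = 1613/((9 + 2) - 793) = 1613/(11 - 793) = 1613/(-782) = 1613*(-1/782) = -1613/782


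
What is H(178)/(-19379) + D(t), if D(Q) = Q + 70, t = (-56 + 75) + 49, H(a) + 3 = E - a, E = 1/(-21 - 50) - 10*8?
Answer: 189893974/1375909 ≈ 138.01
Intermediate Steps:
E = -5681/71 (E = 1/(-71) - 80 = -1/71 - 80 = -5681/71 ≈ -80.014)
H(a) = -5894/71 - a (H(a) = -3 + (-5681/71 - a) = -5894/71 - a)
t = 68 (t = 19 + 49 = 68)
D(Q) = 70 + Q
H(178)/(-19379) + D(t) = (-5894/71 - 1*178)/(-19379) + (70 + 68) = (-5894/71 - 178)*(-1/19379) + 138 = -18532/71*(-1/19379) + 138 = 18532/1375909 + 138 = 189893974/1375909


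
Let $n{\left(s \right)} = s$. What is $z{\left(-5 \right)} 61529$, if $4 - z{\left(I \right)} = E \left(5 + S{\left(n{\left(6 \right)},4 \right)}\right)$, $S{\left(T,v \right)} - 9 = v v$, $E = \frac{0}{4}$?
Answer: $246116$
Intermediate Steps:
$E = 0$ ($E = 0 \cdot \frac{1}{4} = 0$)
$S{\left(T,v \right)} = 9 + v^{2}$ ($S{\left(T,v \right)} = 9 + v v = 9 + v^{2}$)
$z{\left(I \right)} = 4$ ($z{\left(I \right)} = 4 - 0 \left(5 + \left(9 + 4^{2}\right)\right) = 4 - 0 \left(5 + \left(9 + 16\right)\right) = 4 - 0 \left(5 + 25\right) = 4 - 0 \cdot 30 = 4 - 0 = 4 + 0 = 4$)
$z{\left(-5 \right)} 61529 = 4 \cdot 61529 = 246116$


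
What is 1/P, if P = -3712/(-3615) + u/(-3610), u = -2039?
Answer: 2610030/4154261 ≈ 0.62828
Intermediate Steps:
P = 4154261/2610030 (P = -3712/(-3615) - 2039/(-3610) = -3712*(-1/3615) - 2039*(-1/3610) = 3712/3615 + 2039/3610 = 4154261/2610030 ≈ 1.5917)
1/P = 1/(4154261/2610030) = 2610030/4154261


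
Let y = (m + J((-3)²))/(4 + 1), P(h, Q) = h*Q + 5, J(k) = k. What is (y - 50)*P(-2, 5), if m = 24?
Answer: 217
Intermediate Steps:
P(h, Q) = 5 + Q*h (P(h, Q) = Q*h + 5 = 5 + Q*h)
y = 33/5 (y = (24 + (-3)²)/(4 + 1) = (24 + 9)/5 = 33*(⅕) = 33/5 ≈ 6.6000)
(y - 50)*P(-2, 5) = (33/5 - 50)*(5 + 5*(-2)) = -217*(5 - 10)/5 = -217/5*(-5) = 217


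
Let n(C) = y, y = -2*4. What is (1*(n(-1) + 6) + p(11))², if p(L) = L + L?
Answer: 400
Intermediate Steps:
y = -8
n(C) = -8
p(L) = 2*L
(1*(n(-1) + 6) + p(11))² = (1*(-8 + 6) + 2*11)² = (1*(-2) + 22)² = (-2 + 22)² = 20² = 400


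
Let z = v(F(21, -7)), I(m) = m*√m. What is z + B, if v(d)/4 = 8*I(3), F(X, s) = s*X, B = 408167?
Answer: 408167 + 96*√3 ≈ 4.0833e+5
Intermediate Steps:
I(m) = m^(3/2)
F(X, s) = X*s
v(d) = 96*√3 (v(d) = 4*(8*3^(3/2)) = 4*(8*(3*√3)) = 4*(24*√3) = 96*√3)
z = 96*√3 ≈ 166.28
z + B = 96*√3 + 408167 = 408167 + 96*√3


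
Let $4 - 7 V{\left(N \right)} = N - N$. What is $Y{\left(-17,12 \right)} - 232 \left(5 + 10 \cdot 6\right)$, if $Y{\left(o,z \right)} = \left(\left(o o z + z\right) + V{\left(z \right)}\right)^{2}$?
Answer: $\frac{592865576}{49} \approx 1.2099 \cdot 10^{7}$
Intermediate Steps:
$V{\left(N \right)} = \frac{4}{7}$ ($V{\left(N \right)} = \frac{4}{7} - \frac{N - N}{7} = \frac{4}{7} - 0 = \frac{4}{7} + 0 = \frac{4}{7}$)
$Y{\left(o,z \right)} = \left(\frac{4}{7} + z + z o^{2}\right)^{2}$ ($Y{\left(o,z \right)} = \left(\left(o o z + z\right) + \frac{4}{7}\right)^{2} = \left(\left(o^{2} z + z\right) + \frac{4}{7}\right)^{2} = \left(\left(z o^{2} + z\right) + \frac{4}{7}\right)^{2} = \left(\left(z + z o^{2}\right) + \frac{4}{7}\right)^{2} = \left(\frac{4}{7} + z + z o^{2}\right)^{2}$)
$Y{\left(-17,12 \right)} - 232 \left(5 + 10 \cdot 6\right) = \frac{\left(4 + 7 \cdot 12 + 7 \cdot 12 \left(-17\right)^{2}\right)^{2}}{49} - 232 \left(5 + 10 \cdot 6\right) = \frac{\left(4 + 84 + 7 \cdot 12 \cdot 289\right)^{2}}{49} - 232 \left(5 + 60\right) = \frac{\left(4 + 84 + 24276\right)^{2}}{49} - 15080 = \frac{24364^{2}}{49} - 15080 = \frac{1}{49} \cdot 593604496 - 15080 = \frac{593604496}{49} - 15080 = \frac{592865576}{49}$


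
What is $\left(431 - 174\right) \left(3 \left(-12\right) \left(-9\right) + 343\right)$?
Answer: $171419$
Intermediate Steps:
$\left(431 - 174\right) \left(3 \left(-12\right) \left(-9\right) + 343\right) = 257 \left(\left(-36\right) \left(-9\right) + 343\right) = 257 \left(324 + 343\right) = 257 \cdot 667 = 171419$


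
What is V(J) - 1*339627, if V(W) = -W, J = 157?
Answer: -339784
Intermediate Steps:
V(J) - 1*339627 = -1*157 - 1*339627 = -157 - 339627 = -339784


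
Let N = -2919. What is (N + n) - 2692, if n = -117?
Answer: -5728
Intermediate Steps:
(N + n) - 2692 = (-2919 - 117) - 2692 = -3036 - 2692 = -5728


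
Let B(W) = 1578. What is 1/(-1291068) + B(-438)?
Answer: 2037305303/1291068 ≈ 1578.0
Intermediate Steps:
1/(-1291068) + B(-438) = 1/(-1291068) + 1578 = -1/1291068 + 1578 = 2037305303/1291068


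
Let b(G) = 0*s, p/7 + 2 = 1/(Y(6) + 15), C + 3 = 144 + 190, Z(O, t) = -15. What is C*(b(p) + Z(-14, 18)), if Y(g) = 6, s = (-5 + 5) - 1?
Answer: -4965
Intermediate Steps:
s = -1 (s = 0 - 1 = -1)
C = 331 (C = -3 + (144 + 190) = -3 + 334 = 331)
p = -41/3 (p = -14 + 7/(6 + 15) = -14 + 7/21 = -14 + 7*(1/21) = -14 + ⅓ = -41/3 ≈ -13.667)
b(G) = 0 (b(G) = 0*(-1) = 0)
C*(b(p) + Z(-14, 18)) = 331*(0 - 15) = 331*(-15) = -4965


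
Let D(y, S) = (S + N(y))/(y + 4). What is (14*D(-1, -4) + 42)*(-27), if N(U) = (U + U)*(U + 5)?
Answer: 378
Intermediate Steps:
N(U) = 2*U*(5 + U) (N(U) = (2*U)*(5 + U) = 2*U*(5 + U))
D(y, S) = (S + 2*y*(5 + y))/(4 + y) (D(y, S) = (S + 2*y*(5 + y))/(y + 4) = (S + 2*y*(5 + y))/(4 + y))
(14*D(-1, -4) + 42)*(-27) = (14*((-4 + 2*(-1)*(5 - 1))/(4 - 1)) + 42)*(-27) = (14*((-4 + 2*(-1)*4)/3) + 42)*(-27) = (14*((-4 - 8)/3) + 42)*(-27) = (14*((⅓)*(-12)) + 42)*(-27) = (14*(-4) + 42)*(-27) = (-56 + 42)*(-27) = -14*(-27) = 378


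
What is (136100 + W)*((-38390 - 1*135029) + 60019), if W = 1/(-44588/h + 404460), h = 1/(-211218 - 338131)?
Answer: -47255753743431674175/3061847209 ≈ -1.5434e+10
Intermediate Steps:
h = -1/549349 (h = 1/(-549349) = -1/549349 ≈ -1.8203e-6)
W = 1/24494777672 (W = 1/(-44588/(-1/549349) + 404460) = 1/(-44588*(-549349) + 404460) = 1/(24494373212 + 404460) = 1/24494777672 ≈ 4.0825e-11)
(136100 + W)*((-38390 - 1*135029) + 60019) = (136100 + 1/24494777672)*((-38390 - 1*135029) + 60019) = 3333739241159201*((-38390 - 135029) + 60019)/24494777672 = 3333739241159201*(-173419 + 60019)/24494777672 = (3333739241159201/24494777672)*(-113400) = -47255753743431674175/3061847209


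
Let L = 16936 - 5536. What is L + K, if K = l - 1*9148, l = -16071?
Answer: -13819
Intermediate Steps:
K = -25219 (K = -16071 - 1*9148 = -16071 - 9148 = -25219)
L = 11400
L + K = 11400 - 25219 = -13819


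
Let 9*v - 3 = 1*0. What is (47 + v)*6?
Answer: 284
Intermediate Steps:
v = ⅓ (v = ⅓ + (1*0)/9 = ⅓ + (⅑)*0 = ⅓ + 0 = ⅓ ≈ 0.33333)
(47 + v)*6 = (47 + ⅓)*6 = (142/3)*6 = 284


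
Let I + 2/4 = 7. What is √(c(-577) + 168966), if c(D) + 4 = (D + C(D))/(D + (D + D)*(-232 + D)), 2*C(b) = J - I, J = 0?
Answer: √99229144502031/24234 ≈ 411.05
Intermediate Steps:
I = 13/2 (I = -½ + 7 = 13/2 ≈ 6.5000)
C(b) = -13/4 (C(b) = (0 - 1*13/2)/2 = (0 - 13/2)/2 = (½)*(-13/2) = -13/4)
c(D) = -4 + (-13/4 + D)/(D + 2*D*(-232 + D)) (c(D) = -4 + (D - 13/4)/(D + (D + D)*(-232 + D)) = -4 + (-13/4 + D)/(D + (2*D)*(-232 + D)) = -4 + (-13/4 + D)/(D + 2*D*(-232 + D)))
√(c(-577) + 168966) = √((¼)*(-13 - 32*(-577)² + 7412*(-577))/(-577*(-463 + 2*(-577))) + 168966) = √((¼)*(-1/577)*(-13 - 32*332929 - 4276724)/(-463 - 1154) + 168966) = √((¼)*(-1/577)*(-13 - 10653728 - 4276724)/(-1617) + 168966) = √((¼)*(-1/577)*(-1/1617)*(-14930465) + 168966) = √(-1357315/339276 + 168966) = √(57324751301/339276) = √99229144502031/24234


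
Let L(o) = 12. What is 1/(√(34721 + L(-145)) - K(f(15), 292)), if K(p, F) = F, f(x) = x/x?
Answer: -292/50531 - √34733/50531 ≈ -0.0094668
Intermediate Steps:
f(x) = 1
1/(√(34721 + L(-145)) - K(f(15), 292)) = 1/(√(34721 + 12) - 1*292) = 1/(√34733 - 292) = 1/(-292 + √34733)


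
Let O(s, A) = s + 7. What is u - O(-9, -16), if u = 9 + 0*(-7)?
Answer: 11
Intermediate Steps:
u = 9 (u = 9 + 0 = 9)
O(s, A) = 7 + s
u - O(-9, -16) = 9 - (7 - 9) = 9 - 1*(-2) = 9 + 2 = 11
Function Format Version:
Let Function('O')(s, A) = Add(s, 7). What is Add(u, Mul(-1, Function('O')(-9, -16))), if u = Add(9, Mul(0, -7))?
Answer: 11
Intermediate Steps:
u = 9 (u = Add(9, 0) = 9)
Function('O')(s, A) = Add(7, s)
Add(u, Mul(-1, Function('O')(-9, -16))) = Add(9, Mul(-1, Add(7, -9))) = Add(9, Mul(-1, -2)) = Add(9, 2) = 11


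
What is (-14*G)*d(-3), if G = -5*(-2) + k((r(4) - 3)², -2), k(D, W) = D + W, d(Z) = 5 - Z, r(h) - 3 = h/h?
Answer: -1008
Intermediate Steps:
r(h) = 4 (r(h) = 3 + h/h = 3 + 1 = 4)
G = 9 (G = -5*(-2) + ((4 - 3)² - 2) = 10 + (1² - 2) = 10 + (1 - 2) = 10 - 1 = 9)
(-14*G)*d(-3) = (-14*9)*(5 - 1*(-3)) = -126*(5 + 3) = -126*8 = -1008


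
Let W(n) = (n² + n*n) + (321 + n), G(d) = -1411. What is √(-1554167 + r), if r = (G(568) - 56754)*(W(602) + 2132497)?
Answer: I*√166250385787 ≈ 4.0774e+5*I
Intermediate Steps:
W(n) = 321 + n + 2*n² (W(n) = (n² + n²) + (321 + n) = 2*n² + (321 + n) = 321 + n + 2*n²)
r = -166248831620 (r = (-1411 - 56754)*((321 + 602 + 2*602²) + 2132497) = -58165*((321 + 602 + 2*362404) + 2132497) = -58165*((321 + 602 + 724808) + 2132497) = -58165*(725731 + 2132497) = -58165*2858228 = -166248831620)
√(-1554167 + r) = √(-1554167 - 166248831620) = √(-166250385787) = I*√166250385787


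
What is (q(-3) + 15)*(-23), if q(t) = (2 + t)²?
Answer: -368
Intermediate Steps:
(q(-3) + 15)*(-23) = ((2 - 3)² + 15)*(-23) = ((-1)² + 15)*(-23) = (1 + 15)*(-23) = 16*(-23) = -368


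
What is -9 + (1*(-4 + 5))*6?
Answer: -3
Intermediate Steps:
-9 + (1*(-4 + 5))*6 = -9 + (1*1)*6 = -9 + 1*6 = -9 + 6 = -3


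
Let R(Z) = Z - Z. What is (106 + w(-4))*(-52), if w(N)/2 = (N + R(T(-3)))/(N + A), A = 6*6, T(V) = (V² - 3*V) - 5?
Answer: -5499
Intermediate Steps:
T(V) = -5 + V² - 3*V
R(Z) = 0
A = 36
w(N) = 2*N/(36 + N) (w(N) = 2*((N + 0)/(N + 36)) = 2*(N/(36 + N)) = 2*N/(36 + N))
(106 + w(-4))*(-52) = (106 + 2*(-4)/(36 - 4))*(-52) = (106 + 2*(-4)/32)*(-52) = (106 + 2*(-4)*(1/32))*(-52) = (106 - ¼)*(-52) = (423/4)*(-52) = -5499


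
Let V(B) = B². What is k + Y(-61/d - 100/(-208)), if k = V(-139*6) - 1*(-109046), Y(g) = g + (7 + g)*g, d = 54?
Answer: 1586034933601/1971216 ≈ 8.0460e+5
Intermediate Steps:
Y(g) = g + g*(7 + g)
k = 804602 (k = (-139*6)² - 1*(-109046) = (-834)² + 109046 = 695556 + 109046 = 804602)
k + Y(-61/d - 100/(-208)) = 804602 + (-61/54 - 100/(-208))*(8 + (-61/54 - 100/(-208))) = 804602 + (-61*1/54 - 100*(-1/208))*(8 + (-61*1/54 - 100*(-1/208))) = 804602 + (-61/54 + 25/52)*(8 + (-61/54 + 25/52)) = 804602 - 911*(8 - 911/1404)/1404 = 804602 - 911/1404*10321/1404 = 804602 - 9402431/1971216 = 1586034933601/1971216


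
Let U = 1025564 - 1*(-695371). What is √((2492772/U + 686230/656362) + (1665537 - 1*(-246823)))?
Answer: √67777182412234527612184897155/188259389745 ≈ 1382.9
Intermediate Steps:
U = 1720935 (U = 1025564 + 695371 = 1720935)
√((2492772/U + 686230/656362) + (1665537 - 1*(-246823))) = √((2492772/1720935 + 686230/656362) + (1665537 - 1*(-246823))) = √((2492772*(1/1720935) + 686230*(1/656362)) + (1665537 + 246823)) = √((830924/573645 + 343115/328181) + 1912360) = √(469519673419/188259389745 + 1912360) = √(360020196092421619/188259389745) = √67777182412234527612184897155/188259389745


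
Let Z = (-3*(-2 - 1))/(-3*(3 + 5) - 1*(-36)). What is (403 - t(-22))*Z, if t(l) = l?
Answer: 1275/4 ≈ 318.75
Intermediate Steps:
Z = ¾ (Z = (-3*(-3))/(-3*8 + 36) = 9/(-24 + 36) = 9/12 = 9*(1/12) = ¾ ≈ 0.75000)
(403 - t(-22))*Z = (403 - 1*(-22))*(¾) = (403 + 22)*(¾) = 425*(¾) = 1275/4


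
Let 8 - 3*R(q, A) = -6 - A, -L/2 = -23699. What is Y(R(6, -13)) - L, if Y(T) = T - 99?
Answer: -142490/3 ≈ -47497.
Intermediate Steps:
L = 47398 (L = -2*(-23699) = 47398)
R(q, A) = 14/3 + A/3 (R(q, A) = 8/3 - (-6 - A)/3 = 8/3 + (2 + A/3) = 14/3 + A/3)
Y(T) = -99 + T
Y(R(6, -13)) - L = (-99 + (14/3 + (⅓)*(-13))) - 1*47398 = (-99 + (14/3 - 13/3)) - 47398 = (-99 + ⅓) - 47398 = -296/3 - 47398 = -142490/3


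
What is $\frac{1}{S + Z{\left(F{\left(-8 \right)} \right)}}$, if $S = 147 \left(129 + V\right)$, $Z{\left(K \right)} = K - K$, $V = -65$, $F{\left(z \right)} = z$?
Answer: $\frac{1}{9408} \approx 0.00010629$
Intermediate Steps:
$Z{\left(K \right)} = 0$
$S = 9408$ ($S = 147 \left(129 - 65\right) = 147 \cdot 64 = 9408$)
$\frac{1}{S + Z{\left(F{\left(-8 \right)} \right)}} = \frac{1}{9408 + 0} = \frac{1}{9408}$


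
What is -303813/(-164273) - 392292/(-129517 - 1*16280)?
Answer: 36246002559/7983503527 ≈ 4.5401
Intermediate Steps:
-303813/(-164273) - 392292/(-129517 - 1*16280) = -303813*(-1/164273) - 392292/(-129517 - 16280) = 303813/164273 - 392292/(-145797) = 303813/164273 - 392292*(-1/145797) = 303813/164273 + 130764/48599 = 36246002559/7983503527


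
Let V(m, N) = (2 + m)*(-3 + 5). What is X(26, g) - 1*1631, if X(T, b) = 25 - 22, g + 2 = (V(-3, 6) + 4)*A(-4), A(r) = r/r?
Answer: -1628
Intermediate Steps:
A(r) = 1
V(m, N) = 4 + 2*m (V(m, N) = (2 + m)*2 = 4 + 2*m)
g = 0 (g = -2 + ((4 + 2*(-3)) + 4)*1 = -2 + ((4 - 6) + 4)*1 = -2 + (-2 + 4)*1 = -2 + 2*1 = -2 + 2 = 0)
X(T, b) = 3
X(26, g) - 1*1631 = 3 - 1*1631 = 3 - 1631 = -1628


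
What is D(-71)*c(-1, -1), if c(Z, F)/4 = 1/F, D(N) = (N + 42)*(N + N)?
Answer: -16472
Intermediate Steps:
D(N) = 2*N*(42 + N) (D(N) = (42 + N)*(2*N) = 2*N*(42 + N))
c(Z, F) = 4/F (c(Z, F) = 4*(1/F) = 4/F)
D(-71)*c(-1, -1) = (2*(-71)*(42 - 71))*(4/(-1)) = (2*(-71)*(-29))*(4*(-1)) = 4118*(-4) = -16472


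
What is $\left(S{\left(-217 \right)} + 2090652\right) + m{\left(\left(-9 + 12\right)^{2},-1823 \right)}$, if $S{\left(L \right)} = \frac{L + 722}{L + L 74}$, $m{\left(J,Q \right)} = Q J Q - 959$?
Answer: $\frac{104158873669}{3255} \approx 3.2 \cdot 10^{7}$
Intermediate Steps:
$m{\left(J,Q \right)} = -959 + J Q^{2}$ ($m{\left(J,Q \right)} = J Q Q - 959 = J Q^{2} - 959 = -959 + J Q^{2}$)
$S{\left(L \right)} = \frac{722 + L}{75 L}$ ($S{\left(L \right)} = \frac{722 + L}{L + 74 L} = \frac{722 + L}{75 L}$)
$\left(S{\left(-217 \right)} + 2090652\right) + m{\left(\left(-9 + 12\right)^{2},-1823 \right)} = \left(\frac{722 - 217}{75 \left(-217\right)} + 2090652\right) - \left(959 - \left(-9 + 12\right)^{2} \left(-1823\right)^{2}\right) = \left(\frac{1}{75} \left(- \frac{1}{217}\right) 505 + 2090652\right) - \left(959 - 3^{2} \cdot 3323329\right) = \left(- \frac{101}{3255} + 2090652\right) + \left(-959 + 9 \cdot 3323329\right) = \frac{6805072159}{3255} + \left(-959 + 29909961\right) = \frac{6805072159}{3255} + 29909002 = \frac{104158873669}{3255}$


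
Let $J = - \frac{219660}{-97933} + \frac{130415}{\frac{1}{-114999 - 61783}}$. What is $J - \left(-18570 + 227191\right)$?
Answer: $- \frac{2257868147957223}{97933} \approx -2.3055 \cdot 10^{10}$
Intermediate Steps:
$J = - \frac{2257847717076830}{97933}$ ($J = \left(-219660\right) \left(- \frac{1}{97933}\right) + \frac{130415}{\frac{1}{-176782}} = \frac{219660}{97933} + \frac{130415}{- \frac{1}{176782}} = \frac{219660}{97933} + 130415 \left(-176782\right) = \frac{219660}{97933} - 23055024530 = - \frac{2257847717076830}{97933} \approx -2.3055 \cdot 10^{10}$)
$J - \left(-18570 + 227191\right) = - \frac{2257847717076830}{97933} - \left(-18570 + 227191\right) = - \frac{2257847717076830}{97933} - 208621 = - \frac{2257868147957223}{97933}$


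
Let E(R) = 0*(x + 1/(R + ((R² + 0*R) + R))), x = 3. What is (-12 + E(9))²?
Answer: 144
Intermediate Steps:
E(R) = 0 (E(R) = 0*(3 + 1/(R + ((R² + 0*R) + R))) = 0*(3 + 1/(R + ((R² + 0) + R))) = 0*(3 + 1/(R + (R² + R))) = 0*(3 + 1/(R + (R + R²))) = 0*(3 + 1/(R² + 2*R)) = 0)
(-12 + E(9))² = (-12 + 0)² = (-12)² = 144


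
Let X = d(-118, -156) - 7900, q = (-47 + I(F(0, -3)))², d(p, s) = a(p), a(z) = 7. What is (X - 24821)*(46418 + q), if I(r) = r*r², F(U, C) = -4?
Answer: -1921587646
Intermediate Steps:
d(p, s) = 7
I(r) = r³
q = 12321 (q = (-47 + (-4)³)² = (-47 - 64)² = (-111)² = 12321)
X = -7893 (X = 7 - 7900 = -7893)
(X - 24821)*(46418 + q) = (-7893 - 24821)*(46418 + 12321) = -32714*58739 = -1921587646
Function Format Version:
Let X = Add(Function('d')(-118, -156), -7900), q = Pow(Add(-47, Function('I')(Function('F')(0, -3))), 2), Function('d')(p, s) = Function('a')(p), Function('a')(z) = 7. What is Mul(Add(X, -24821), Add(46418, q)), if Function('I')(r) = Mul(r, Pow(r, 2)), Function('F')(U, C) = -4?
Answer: -1921587646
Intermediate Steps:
Function('d')(p, s) = 7
Function('I')(r) = Pow(r, 3)
q = 12321 (q = Pow(Add(-47, Pow(-4, 3)), 2) = Pow(Add(-47, -64), 2) = Pow(-111, 2) = 12321)
X = -7893 (X = Add(7, -7900) = -7893)
Mul(Add(X, -24821), Add(46418, q)) = Mul(Add(-7893, -24821), Add(46418, 12321)) = Mul(-32714, 58739) = -1921587646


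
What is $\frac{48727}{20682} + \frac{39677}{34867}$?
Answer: $\frac{2519564023}{721119294} \approx 3.494$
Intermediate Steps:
$\frac{48727}{20682} + \frac{39677}{34867} = \frac{2519564023}{721119294}$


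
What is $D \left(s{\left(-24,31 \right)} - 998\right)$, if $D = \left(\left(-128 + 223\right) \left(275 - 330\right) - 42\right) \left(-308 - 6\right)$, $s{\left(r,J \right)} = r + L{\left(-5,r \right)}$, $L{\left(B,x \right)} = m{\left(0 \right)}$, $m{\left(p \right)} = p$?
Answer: $-1690222436$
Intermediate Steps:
$L{\left(B,x \right)} = 0$
$s{\left(r,J \right)} = r$ ($s{\left(r,J \right)} = r + 0 = r$)
$D = 1653838$ ($D = \left(95 \left(-55\right) - 42\right) \left(-314\right) = \left(-5225 - 42\right) \left(-314\right) = \left(-5267\right) \left(-314\right) = 1653838$)
$D \left(s{\left(-24,31 \right)} - 998\right) = 1653838 \left(-24 - 998\right) = 1653838 \left(-1022\right) = -1690222436$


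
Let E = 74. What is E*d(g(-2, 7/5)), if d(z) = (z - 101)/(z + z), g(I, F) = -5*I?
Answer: -3367/10 ≈ -336.70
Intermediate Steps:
d(z) = (-101 + z)/(2*z) (d(z) = (-101 + z)/((2*z)) = (-101 + z)*(1/(2*z)) = (-101 + z)/(2*z))
E*d(g(-2, 7/5)) = 74*((-101 - 5*(-2))/(2*((-5*(-2))))) = 74*((1/2)*(-101 + 10)/10) = 74*((1/2)*(1/10)*(-91)) = 74*(-91/20) = -3367/10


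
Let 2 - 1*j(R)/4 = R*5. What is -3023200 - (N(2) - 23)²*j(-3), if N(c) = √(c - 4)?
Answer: -3059036 + 3128*I*√2 ≈ -3.059e+6 + 4423.7*I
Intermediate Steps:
j(R) = 8 - 20*R (j(R) = 8 - 4*R*5 = 8 - 20*R)
N(c) = √(-4 + c)
-3023200 - (N(2) - 23)²*j(-3) = -3023200 - (√(-4 + 2) - 23)²*(8 - 20*(-3)) = -3023200 - (√(-2) - 23)²*(8 + 60) = -3023200 - (I*√2 - 23)²*68 = -3023200 - (-23 + I*√2)²*68 = -3023200 - 68*(-23 + I*√2)²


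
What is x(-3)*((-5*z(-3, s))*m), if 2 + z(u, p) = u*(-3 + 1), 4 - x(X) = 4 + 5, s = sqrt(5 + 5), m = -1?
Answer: -100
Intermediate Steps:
s = sqrt(10) ≈ 3.1623
x(X) = -5 (x(X) = 4 - (4 + 5) = 4 - 1*9 = 4 - 9 = -5)
z(u, p) = -2 - 2*u (z(u, p) = -2 + u*(-3 + 1) = -2 + u*(-2) = -2 - 2*u)
x(-3)*((-5*z(-3, s))*m) = -5*(-5*(-2 - 2*(-3)))*(-1) = -5*(-5*(-2 + 6))*(-1) = -5*(-5*4)*(-1) = -(-100)*(-1) = -5*20 = -100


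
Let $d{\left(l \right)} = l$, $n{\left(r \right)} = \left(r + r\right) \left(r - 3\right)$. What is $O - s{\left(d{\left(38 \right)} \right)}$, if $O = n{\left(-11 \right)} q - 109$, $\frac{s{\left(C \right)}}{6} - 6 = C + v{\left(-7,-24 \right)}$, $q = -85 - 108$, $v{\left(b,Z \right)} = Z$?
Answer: $-59673$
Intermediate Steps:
$n{\left(r \right)} = 2 r \left(-3 + r\right)$
$q = -193$ ($q = -85 - 108 = -193$)
$s{\left(C \right)} = -108 + 6 C$ ($s{\left(C \right)} = 36 + 6 \left(C - 24\right) = 36 + 6 \left(-24 + C\right) = 36 + \left(-144 + 6 C\right) = -108 + 6 C$)
$O = -59553$ ($O = 2 \left(-11\right) \left(-3 - 11\right) \left(-193\right) - 109 = 2 \left(-11\right) \left(-14\right) \left(-193\right) - 109 = 308 \left(-193\right) - 109 = -59444 - 109 = -59553$)
$O - s{\left(d{\left(38 \right)} \right)} = -59553 - \left(-108 + 6 \cdot 38\right) = -59553 - \left(-108 + 228\right) = -59553 - 120 = -59673$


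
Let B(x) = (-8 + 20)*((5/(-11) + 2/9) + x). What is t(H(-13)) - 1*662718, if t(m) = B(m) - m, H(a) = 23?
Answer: -21861437/33 ≈ -6.6247e+5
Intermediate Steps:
B(x) = -92/33 + 12*x (B(x) = 12*((5*(-1/11) + 2*(1/9)) + x) = 12*((-5/11 + 2/9) + x) = 12*(-23/99 + x) = -92/33 + 12*x)
t(m) = -92/33 + 11*m (t(m) = (-92/33 + 12*m) - m = -92/33 + 11*m)
t(H(-13)) - 1*662718 = (-92/33 + 11*23) - 1*662718 = (-92/33 + 253) - 662718 = 8257/33 - 662718 = -21861437/33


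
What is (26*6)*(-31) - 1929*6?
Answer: -16410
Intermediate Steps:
(26*6)*(-31) - 1929*6 = 156*(-31) - 1*11574 = -4836 - 11574 = -16410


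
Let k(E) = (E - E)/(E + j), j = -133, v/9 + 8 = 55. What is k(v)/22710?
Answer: 0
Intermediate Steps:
v = 423 (v = -72 + 9*55 = -72 + 495 = 423)
k(E) = 0 (k(E) = (E - E)/(E - 133) = 0/(-133 + E) = 0)
k(v)/22710 = 0/22710 = 0*(1/22710) = 0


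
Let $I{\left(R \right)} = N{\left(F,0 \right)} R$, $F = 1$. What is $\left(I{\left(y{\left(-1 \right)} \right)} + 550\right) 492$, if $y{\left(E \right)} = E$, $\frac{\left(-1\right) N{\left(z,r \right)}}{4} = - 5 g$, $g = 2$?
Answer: $250920$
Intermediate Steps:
$N{\left(z,r \right)} = 40$ ($N{\left(z,r \right)} = - 4 \left(\left(-5\right) 2\right) = \left(-4\right) \left(-10\right) = 40$)
$I{\left(R \right)} = 40 R$
$\left(I{\left(y{\left(-1 \right)} \right)} + 550\right) 492 = \left(40 \left(-1\right) + 550\right) 492 = \left(-40 + 550\right) 492 = 510 \cdot 492 = 250920$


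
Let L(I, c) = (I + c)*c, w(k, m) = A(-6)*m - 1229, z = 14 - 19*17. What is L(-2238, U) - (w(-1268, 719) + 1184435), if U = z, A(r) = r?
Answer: -391869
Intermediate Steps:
z = -309 (z = 14 - 323 = -309)
U = -309
w(k, m) = -1229 - 6*m (w(k, m) = -6*m - 1229 = -1229 - 6*m)
L(I, c) = c*(I + c)
L(-2238, U) - (w(-1268, 719) + 1184435) = -309*(-2238 - 309) - ((-1229 - 6*719) + 1184435) = -309*(-2547) - ((-1229 - 4314) + 1184435) = 787023 - (-5543 + 1184435) = 787023 - 1*1178892 = 787023 - 1178892 = -391869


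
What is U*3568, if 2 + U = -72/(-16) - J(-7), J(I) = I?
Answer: 33896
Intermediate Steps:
U = 19/2 (U = -2 + (-72/(-16) - 1*(-7)) = -2 + (-72*(-1/16) + 7) = -2 + (9/2 + 7) = -2 + 23/2 = 19/2 ≈ 9.5000)
U*3568 = (19/2)*3568 = 33896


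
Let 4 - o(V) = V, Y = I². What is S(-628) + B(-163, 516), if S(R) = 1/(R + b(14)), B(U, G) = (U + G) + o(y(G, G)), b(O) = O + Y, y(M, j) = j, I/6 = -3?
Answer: -46111/290 ≈ -159.00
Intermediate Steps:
I = -18 (I = 6*(-3) = -18)
Y = 324 (Y = (-18)² = 324)
o(V) = 4 - V
b(O) = 324 + O (b(O) = O + 324 = 324 + O)
B(U, G) = 4 + U (B(U, G) = (U + G) + (4 - G) = (G + U) + (4 - G) = 4 + U)
S(R) = 1/(338 + R) (S(R) = 1/(R + (324 + 14)) = 1/(R + 338) = 1/(338 + R))
S(-628) + B(-163, 516) = 1/(338 - 628) + (4 - 163) = 1/(-290) - 159 = -1/290 - 159 = -46111/290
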